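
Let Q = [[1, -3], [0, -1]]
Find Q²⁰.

Q² = I (check: tr Q = 0 and det Q = -1), so Q²⁰ = I since 20 is even.

[[1, 0], [0, 1]]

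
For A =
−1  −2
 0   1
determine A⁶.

[[1, 0], [0, 1]]

A² = I (check: tr A = 0 and det A = −1), so A⁶ = I since 6 is even.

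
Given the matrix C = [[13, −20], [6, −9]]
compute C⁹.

[[118093, −196820], [59046, −98409]]

tr C = 4 and det C = 3, so the characteristic polynomial is λ² − (4)λ + (3) with roots 3 and 1.
Eigenvectors give P = [[2, −5], [1, −3]] with P⁻¹ = [[3, −5], [1, −2]], and C = P·diag(3, 1)·P⁻¹.
Then C⁹ = P·diag(19683, 1)·P⁻¹ = [[39366, −5], [19683, −3]] · [[3, −5], [1, −2]] = [[118093, −196820], [59046, −98409]].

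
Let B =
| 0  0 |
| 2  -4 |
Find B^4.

[[0, 0], [-128, 256]]

B^2 = [[0, 0], [-8, 16]]
B^3 = [[0, 0], [32, -64]]
B^4 = [[0, 0], [-128, 256]]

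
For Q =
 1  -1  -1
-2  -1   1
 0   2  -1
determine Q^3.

Q^2 = [[3, -2, -1], [0, 5, 0], [-4, -4, 3]]
Q^3 = [[7, -3, -4], [-10, -5, 5], [4, 14, -3]]

[[7, -3, -4], [-10, -5, 5], [4, 14, -3]]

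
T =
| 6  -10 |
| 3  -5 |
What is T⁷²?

[[6, -10], [3, -5]]

T² = T (a projection; rank 1, trace 1), so T⁷² = T.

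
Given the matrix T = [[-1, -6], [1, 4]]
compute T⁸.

[[-509, -1530], [255, 766]]

tr T = 3 and det T = 2, so the characteristic polynomial is λ² − (3)λ + (2) with roots 2 and 1.
Eigenvectors give P = [[-2, -3], [1, 1]] with P⁻¹ = [[1, 3], [-1, -2]], and T = P·diag(2, 1)·P⁻¹.
Then T⁸ = P·diag(256, 1)·P⁻¹ = [[-512, -3], [256, 1]] · [[1, 3], [-1, -2]] = [[-509, -1530], [255, 766]].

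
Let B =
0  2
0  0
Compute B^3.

[[0, 0], [0, 0]]

B is strictly triangular, hence nilpotent: B^2 = 0, so B^3 = 0.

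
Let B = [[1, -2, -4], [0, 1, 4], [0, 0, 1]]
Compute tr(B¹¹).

3

B = I + N where N = [[0, -2, -4], [0, 0, 4], [0, 0, 0]] is strictly upper-triangular, so N³ = 0.
(I + N)¹¹ = I + 11·N + 55·N² = [[1, -22, -484], [0, 1, 44], [0, 0, 1]].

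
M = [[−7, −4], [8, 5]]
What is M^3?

[[−55, −28], [56, 29]]

tr M = −2 and det M = −3, so the characteristic polynomial is λ² − (−2)λ + (−3) with roots 1 and −3.
Eigenvectors give P = [[−1, −1], [2, 1]] with P⁻¹ = [[1, 1], [−2, −1]], and M = P·diag(1, −3)·P⁻¹.
Then M^3 = P·diag(1, −27)·P⁻¹ = [[−1, 27], [2, −27]] · [[1, 1], [−2, −1]] = [[−55, −28], [56, 29]].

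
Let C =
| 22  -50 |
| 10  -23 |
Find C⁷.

tr C = -1 and det C = -6, so the characteristic polynomial is λ² − (-1)λ + (-6) with roots 2 and -3.
Eigenvectors give P = [[5, 2], [2, 1]] with P⁻¹ = [[1, -2], [-2, 5]], and C = P·diag(2, -3)·P⁻¹.
Then C⁷ = P·diag(128, -2187)·P⁻¹ = [[640, -4374], [256, -2187]] · [[1, -2], [-2, 5]] = [[9388, -23150], [4630, -11447]].

[[9388, -23150], [4630, -11447]]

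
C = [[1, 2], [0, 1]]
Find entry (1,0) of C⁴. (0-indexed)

C = I + N where N = [[0, 2], [0, 0]] is strictly upper-triangular, so N² = 0.
(I + N)⁴ = I + 4·N = [[1, 8], [0, 1]].

0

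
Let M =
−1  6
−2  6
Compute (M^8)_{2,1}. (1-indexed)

tr M = 5 and det M = 6, so the characteristic polynomial is λ² − (5)λ + (6) with roots 3 and 2.
Eigenvectors give P = [[3, 2], [2, 1]] with P⁻¹ = [[−1, 2], [2, −3]], and M = P·diag(3, 2)·P⁻¹.
Then M^8 = P·diag(6561, 256)·P⁻¹ = [[19683, 512], [13122, 256]] · [[−1, 2], [2, −3]] = [[−18659, 37830], [−12610, 25476]].

−12610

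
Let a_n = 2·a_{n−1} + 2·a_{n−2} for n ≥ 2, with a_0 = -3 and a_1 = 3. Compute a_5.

With companion matrix B = [[2, 2], [1, 0]], [a_n, a_{n−1}]ᵀ = B·[a_{n−1}, a_{n−2}]ᵀ, so [a_5, a_4]ᵀ = B^4·[a_1, a_0]ᵀ.
B^4 = [[44, 32], [16, 12]], giving [a_5, a_4]ᵀ = [[36], [12]].

36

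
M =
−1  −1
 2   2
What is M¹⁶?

M² = M (a projection; rank 1, trace 1), so M¹⁶ = M.

[[−1, −1], [2, 2]]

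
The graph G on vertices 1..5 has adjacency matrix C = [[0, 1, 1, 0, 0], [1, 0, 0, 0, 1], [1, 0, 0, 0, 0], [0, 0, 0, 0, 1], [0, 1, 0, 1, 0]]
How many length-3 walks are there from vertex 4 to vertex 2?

The number of length-3 walks from vertex 4 to vertex 2 is entry (4,2) of C^3, where C is the adjacency matrix.
C^2 = [[2, 0, 0, 0, 1], [0, 2, 1, 1, 0], [0, 1, 1, 0, 0], [0, 1, 0, 1, 0], [1, 0, 0, 0, 2]]
C^3 = [[0, 3, 2, 1, 0], [3, 0, 0, 0, 3], [2, 0, 0, 0, 1], [1, 0, 0, 0, 2], [0, 3, 1, 2, 0]]

0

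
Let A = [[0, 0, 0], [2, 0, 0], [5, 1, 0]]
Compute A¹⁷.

[[0, 0, 0], [0, 0, 0], [0, 0, 0]]

A is strictly triangular, hence nilpotent: A³ = 0, so A¹⁷ = 0.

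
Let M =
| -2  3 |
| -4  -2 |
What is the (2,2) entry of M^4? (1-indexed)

-128

M^2 = [[-8, -12], [16, -8]]
M^3 = [[64, 0], [0, 64]]
M^4 = [[-128, 192], [-256, -128]]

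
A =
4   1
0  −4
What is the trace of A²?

32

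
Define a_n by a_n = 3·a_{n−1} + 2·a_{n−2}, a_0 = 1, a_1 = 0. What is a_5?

78

With companion matrix T = [[3, 2], [1, 0]], [a_n, a_{n−1}]ᵀ = T·[a_{n−1}, a_{n−2}]ᵀ, so [a_5, a_4]ᵀ = T⁴·[a_1, a_0]ᵀ.
T⁴ = [[139, 78], [39, 22]], giving [a_5, a_4]ᵀ = [[78], [22]].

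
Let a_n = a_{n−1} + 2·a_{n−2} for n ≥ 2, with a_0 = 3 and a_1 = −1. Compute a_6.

With companion matrix T = [[1, 2], [1, 0]], [a_n, a_{n−1}]ᵀ = T·[a_{n−1}, a_{n−2}]ᵀ, so [a_6, a_5]ᵀ = T⁵·[a_1, a_0]ᵀ.
T⁵ = [[21, 22], [11, 10]], giving [a_6, a_5]ᵀ = [[45], [19]].

45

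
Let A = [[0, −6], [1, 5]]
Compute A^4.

tr A = 5 and det A = 6, so the characteristic polynomial is λ² − (5)λ + (6) with roots 2 and 3.
Eigenvectors give P = [[−3, 2], [1, −1]] with P⁻¹ = [[−1, −2], [−1, −3]], and A = P·diag(2, 3)·P⁻¹.
Then A^4 = P·diag(16, 81)·P⁻¹ = [[−48, 162], [16, −81]] · [[−1, −2], [−1, −3]] = [[−114, −390], [65, 211]].

[[−114, −390], [65, 211]]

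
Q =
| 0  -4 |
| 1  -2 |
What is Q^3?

[[8, 0], [0, 8]]

Q^2 = [[-4, 8], [-2, 0]]
Q^3 = [[8, 0], [0, 8]]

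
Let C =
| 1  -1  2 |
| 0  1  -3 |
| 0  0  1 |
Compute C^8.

C = I + N where N = [[0, -1, 2], [0, 0, -3], [0, 0, 0]] is strictly upper-triangular, so N^3 = 0.
(I + N)^8 = I + 8·N + 28·N^2 = [[1, -8, 100], [0, 1, -24], [0, 0, 1]].

[[1, -8, 100], [0, 1, -24], [0, 0, 1]]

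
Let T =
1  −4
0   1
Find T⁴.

[[1, −16], [0, 1]]

T = I + N where N = [[0, −4], [0, 0]] is strictly upper-triangular, so N² = 0.
(I + N)⁴ = I + 4·N = [[1, −16], [0, 1]].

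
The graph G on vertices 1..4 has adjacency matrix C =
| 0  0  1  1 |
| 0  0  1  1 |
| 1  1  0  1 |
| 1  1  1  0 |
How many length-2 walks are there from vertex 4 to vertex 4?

3

The number of length-2 walks from vertex 4 to vertex 4 is entry (4,4) of C^2, where C is the adjacency matrix.
C^2 = [[2, 2, 1, 1], [2, 2, 1, 1], [1, 1, 3, 2], [1, 1, 2, 3]]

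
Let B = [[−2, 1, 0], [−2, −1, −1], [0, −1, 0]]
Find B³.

B² = [[2, −3, −1], [6, 0, 1], [2, 1, 1]]
B³ = [[2, 6, 3], [−12, 5, 0], [−6, 0, −1]]

[[2, 6, 3], [−12, 5, 0], [−6, 0, −1]]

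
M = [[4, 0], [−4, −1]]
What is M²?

[[16, 0], [−12, 1]]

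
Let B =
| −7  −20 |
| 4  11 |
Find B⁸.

tr B = 4 and det B = 3, so the characteristic polynomial is λ² − (4)λ + (3) with roots 1 and 3.
Eigenvectors give P = [[5, −2], [−2, 1]] with P⁻¹ = [[1, 2], [2, 5]], and B = P·diag(1, 3)·P⁻¹.
Then B⁸ = P·diag(1, 6561)·P⁻¹ = [[5, −13122], [−2, 6561]] · [[1, 2], [2, 5]] = [[−26239, −65600], [13120, 32801]].

[[−26239, −65600], [13120, 32801]]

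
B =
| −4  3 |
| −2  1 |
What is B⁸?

tr B = −3 and det B = 2, so the characteristic polynomial is λ² − (−3)λ + (2) with roots −1 and −2.
Eigenvectors give P = [[−1, 3], [−1, 2]] with P⁻¹ = [[2, −3], [1, −1]], and B = P·diag(−1, −2)·P⁻¹.
Then B⁸ = P·diag(1, 256)·P⁻¹ = [[−1, 768], [−1, 512]] · [[2, −3], [1, −1]] = [[766, −765], [510, −509]].

[[766, −765], [510, −509]]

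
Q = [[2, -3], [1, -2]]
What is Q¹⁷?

[[2, -3], [1, -2]]

Q² = I (check: tr Q = 0 and det Q = -1), so Q¹⁷ = Q since 17 is odd.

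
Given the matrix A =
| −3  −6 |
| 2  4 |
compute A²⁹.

A² = A (a projection; rank 1, trace 1), so A²⁹ = A.

[[−3, −6], [2, 4]]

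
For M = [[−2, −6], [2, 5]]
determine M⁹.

tr M = 3 and det M = 2, so the characteristic polynomial is λ² − (3)λ + (2) with roots 1 and 2.
Eigenvectors give P = [[−2, −3], [1, 2]] with P⁻¹ = [[−2, −3], [1, 2]], and M = P·diag(1, 2)·P⁻¹.
Then M⁹ = P·diag(1, 512)·P⁻¹ = [[−2, −1536], [1, 1024]] · [[−2, −3], [1, 2]] = [[−1532, −3066], [1022, 2045]].

[[−1532, −3066], [1022, 2045]]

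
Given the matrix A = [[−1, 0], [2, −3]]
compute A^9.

[[−1, 0], [19682, −19683]]

tr A = −4 and det A = 3, so the characteristic polynomial is λ² − (−4)λ + (3) with roots −3 and −1.
Eigenvectors give P = [[0, 1], [−1, 1]] with P⁻¹ = [[1, −1], [1, 0]], and A = P·diag(−3, −1)·P⁻¹.
Then A^9 = P·diag(−19683, −1)·P⁻¹ = [[0, −1], [19683, −1]] · [[1, −1], [1, 0]] = [[−1, 0], [19682, −19683]].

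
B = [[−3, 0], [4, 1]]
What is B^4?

[[81, 0], [−80, 1]]

tr B = −2 and det B = −3, so the characteristic polynomial is λ² − (−2)λ + (−3) with roots 1 and −3.
Eigenvectors give P = [[0, −1], [1, 1]] with P⁻¹ = [[1, 1], [−1, 0]], and B = P·diag(1, −3)·P⁻¹.
Then B^4 = P·diag(1, 81)·P⁻¹ = [[0, −81], [1, 81]] · [[1, 1], [−1, 0]] = [[81, 0], [−80, 1]].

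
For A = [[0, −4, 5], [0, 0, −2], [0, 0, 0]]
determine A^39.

A is strictly triangular, hence nilpotent: A^3 = 0, so A^39 = 0.

[[0, 0, 0], [0, 0, 0], [0, 0, 0]]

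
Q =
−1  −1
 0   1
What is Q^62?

[[1, 0], [0, 1]]

Q² = I (check: tr Q = 0 and det Q = −1), so Q^62 = I since 62 is even.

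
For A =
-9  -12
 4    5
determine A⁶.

tr A = -4 and det A = 3, so the characteristic polynomial is λ² − (-4)λ + (3) with roots -3 and -1.
Eigenvectors give P = [[2, -3], [-1, 2]] with P⁻¹ = [[2, 3], [1, 2]], and A = P·diag(-3, -1)·P⁻¹.
Then A⁶ = P·diag(729, 1)·P⁻¹ = [[1458, -3], [-729, 2]] · [[2, 3], [1, 2]] = [[2913, 4368], [-1456, -2183]].

[[2913, 4368], [-1456, -2183]]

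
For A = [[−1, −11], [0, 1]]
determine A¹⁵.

[[−1, −11], [0, 1]]

A² = I (check: tr A = 0 and det A = −1), so A¹⁵ = A since 15 is odd.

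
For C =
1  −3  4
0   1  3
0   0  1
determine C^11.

[[1, −33, −451], [0, 1, 33], [0, 0, 1]]

C = I + N where N = [[0, −3, 4], [0, 0, 3], [0, 0, 0]] is strictly upper-triangular, so N^3 = 0.
(I + N)^11 = I + 11·N + 55·N^2 = [[1, −33, −451], [0, 1, 33], [0, 0, 1]].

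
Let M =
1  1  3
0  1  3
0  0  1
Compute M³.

[[1, 3, 18], [0, 1, 9], [0, 0, 1]]

M = I + N where N = [[0, 1, 3], [0, 0, 3], [0, 0, 0]] is strictly upper-triangular, so N³ = 0.
(I + N)³ = I + 3·N + 3·N² = [[1, 3, 18], [0, 1, 9], [0, 0, 1]].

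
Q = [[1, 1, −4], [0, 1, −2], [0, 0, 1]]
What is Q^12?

[[1, 12, −180], [0, 1, −24], [0, 0, 1]]

Q = I + N where N = [[0, 1, −4], [0, 0, −2], [0, 0, 0]] is strictly upper-triangular, so N^3 = 0.
(I + N)^12 = I + 12·N + 66·N^2 = [[1, 12, −180], [0, 1, −24], [0, 0, 1]].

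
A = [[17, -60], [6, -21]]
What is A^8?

tr A = -4 and det A = 3, so the characteristic polynomial is λ² − (-4)λ + (3) with roots -1 and -3.
Eigenvectors give P = [[10, 3], [3, 1]] with P⁻¹ = [[1, -3], [-3, 10]], and A = P·diag(-1, -3)·P⁻¹.
Then A^8 = P·diag(1, 6561)·P⁻¹ = [[10, 19683], [3, 6561]] · [[1, -3], [-3, 10]] = [[-59039, 196800], [-19680, 65601]].

[[-59039, 196800], [-19680, 65601]]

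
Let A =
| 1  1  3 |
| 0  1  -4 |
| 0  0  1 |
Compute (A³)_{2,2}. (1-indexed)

A = I + N where N = [[0, 1, 3], [0, 0, -4], [0, 0, 0]] is strictly upper-triangular, so N³ = 0.
(I + N)³ = I + 3·N + 3·N² = [[1, 3, -3], [0, 1, -12], [0, 0, 1]].

1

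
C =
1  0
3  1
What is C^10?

C = I + N where N = [[0, 0], [3, 0]] is strictly lower-triangular, so N^2 = 0.
(I + N)^10 = I + 10·N = [[1, 0], [30, 1]].

[[1, 0], [30, 1]]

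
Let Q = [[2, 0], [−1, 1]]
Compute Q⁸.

tr Q = 3 and det Q = 2, so the characteristic polynomial is λ² − (3)λ + (2) with roots 1 and 2.
Eigenvectors give P = [[0, 1], [−1, −1]] with P⁻¹ = [[−1, −1], [1, 0]], and Q = P·diag(1, 2)·P⁻¹.
Then Q⁸ = P·diag(1, 256)·P⁻¹ = [[0, 256], [−1, −256]] · [[−1, −1], [1, 0]] = [[256, 0], [−255, 1]].

[[256, 0], [−255, 1]]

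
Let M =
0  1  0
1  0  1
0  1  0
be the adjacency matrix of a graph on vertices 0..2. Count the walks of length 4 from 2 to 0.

2

The number of length-4 walks from vertex 2 to vertex 0 is entry (2,0) of M⁴, where M is the adjacency matrix.
M² = [[1, 0, 1], [0, 2, 0], [1, 0, 1]]
M³ = [[0, 2, 0], [2, 0, 2], [0, 2, 0]]
M⁴ = [[2, 0, 2], [0, 4, 0], [2, 0, 2]]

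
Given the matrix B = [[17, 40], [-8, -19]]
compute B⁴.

[[-319, -800], [160, 401]]

tr B = -2 and det B = -3, so the characteristic polynomial is λ² − (-2)λ + (-3) with roots -3 and 1.
Eigenvectors give P = [[-2, -5], [1, 2]] with P⁻¹ = [[2, 5], [-1, -2]], and B = P·diag(-3, 1)·P⁻¹.
Then B⁴ = P·diag(81, 1)·P⁻¹ = [[-162, -5], [81, 2]] · [[2, 5], [-1, -2]] = [[-319, -800], [160, 401]].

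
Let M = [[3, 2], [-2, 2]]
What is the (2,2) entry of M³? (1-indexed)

-20

M² = [[5, 10], [-10, 0]]
M³ = [[-5, 30], [-30, -20]]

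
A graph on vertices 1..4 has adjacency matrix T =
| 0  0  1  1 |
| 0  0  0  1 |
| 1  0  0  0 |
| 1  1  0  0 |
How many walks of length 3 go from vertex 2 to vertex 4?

The number of length-3 walks from vertex 2 to vertex 4 is entry (2,4) of T³, where T is the adjacency matrix.
T² = [[2, 1, 0, 0], [1, 1, 0, 0], [0, 0, 1, 1], [0, 0, 1, 2]]
T³ = [[0, 0, 2, 3], [0, 0, 1, 2], [2, 1, 0, 0], [3, 2, 0, 0]]

2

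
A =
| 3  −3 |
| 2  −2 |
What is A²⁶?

[[3, −3], [2, −2]]

A² = A (a projection; rank 1, trace 1), so A²⁶ = A.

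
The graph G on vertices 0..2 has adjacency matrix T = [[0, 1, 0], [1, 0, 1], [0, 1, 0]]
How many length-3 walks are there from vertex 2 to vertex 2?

The number of length-3 walks from vertex 2 to vertex 2 is entry (2,2) of T³, where T is the adjacency matrix.
T² = [[1, 0, 1], [0, 2, 0], [1, 0, 1]]
T³ = [[0, 2, 0], [2, 0, 2], [0, 2, 0]]

0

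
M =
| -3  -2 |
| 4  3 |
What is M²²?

M² = I (check: tr M = 0 and det M = -1), so M²² = I since 22 is even.

[[1, 0], [0, 1]]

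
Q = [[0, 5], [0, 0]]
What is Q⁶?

Q is strictly triangular, hence nilpotent: Q² = 0, so Q⁶ = 0.

[[0, 0], [0, 0]]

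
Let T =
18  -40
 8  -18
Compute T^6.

[[64, 0], [0, 64]]

tr T = 0 and det T = -4, so the characteristic polynomial is λ² − (0)λ + (-4) with roots 2 and -2.
Eigenvectors give P = [[5, 2], [2, 1]] with P⁻¹ = [[1, -2], [-2, 5]], and T = P·diag(2, -2)·P⁻¹.
Then T^6 = P·diag(64, 64)·P⁻¹ = [[320, 128], [128, 64]] · [[1, -2], [-2, 5]] = [[64, 0], [0, 64]].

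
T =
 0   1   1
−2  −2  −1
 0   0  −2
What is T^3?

[[4, 2, 6], [−4, 0, −2], [0, 0, −8]]

T^2 = [[−2, −2, −3], [4, 2, 2], [0, 0, 4]]
T^3 = [[4, 2, 6], [−4, 0, −2], [0, 0, −8]]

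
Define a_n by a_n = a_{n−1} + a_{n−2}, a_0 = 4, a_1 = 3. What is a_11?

487

With companion matrix M = [[1, 1], [1, 0]], [a_n, a_{n−1}]ᵀ = M·[a_{n−1}, a_{n−2}]ᵀ, so [a_11, a_10]ᵀ = M^10·[a_1, a_0]ᵀ.
M^10 = [[89, 55], [55, 34]], giving [a_11, a_10]ᵀ = [[487], [301]].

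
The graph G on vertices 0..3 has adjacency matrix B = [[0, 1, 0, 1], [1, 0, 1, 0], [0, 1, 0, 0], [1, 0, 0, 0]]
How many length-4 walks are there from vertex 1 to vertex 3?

3

The number of length-4 walks from vertex 1 to vertex 3 is entry (1,3) of B⁴, where B is the adjacency matrix.
B² = [[2, 0, 1, 0], [0, 2, 0, 1], [1, 0, 1, 0], [0, 1, 0, 1]]
B³ = [[0, 3, 0, 2], [3, 0, 2, 0], [0, 2, 0, 1], [2, 0, 1, 0]]
B⁴ = [[5, 0, 3, 0], [0, 5, 0, 3], [3, 0, 2, 0], [0, 3, 0, 2]]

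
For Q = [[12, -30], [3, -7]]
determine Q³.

tr Q = 5 and det Q = 6, so the characteristic polynomial is λ² − (5)λ + (6) with roots 3 and 2.
Eigenvectors give P = [[-10, 3], [-3, 1]] with P⁻¹ = [[-1, 3], [-3, 10]], and Q = P·diag(3, 2)·P⁻¹.
Then Q³ = P·diag(27, 8)·P⁻¹ = [[-270, 24], [-81, 8]] · [[-1, 3], [-3, 10]] = [[198, -570], [57, -163]].

[[198, -570], [57, -163]]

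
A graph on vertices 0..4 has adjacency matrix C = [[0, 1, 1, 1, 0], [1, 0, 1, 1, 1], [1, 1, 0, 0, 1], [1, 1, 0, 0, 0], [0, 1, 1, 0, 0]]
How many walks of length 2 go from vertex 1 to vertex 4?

1

The number of length-2 walks from vertex 1 to vertex 4 is entry (1,4) of C^2, where C is the adjacency matrix.
C^2 = [[3, 2, 1, 1, 2], [2, 4, 2, 1, 1], [1, 2, 3, 2, 1], [1, 1, 2, 2, 1], [2, 1, 1, 1, 2]]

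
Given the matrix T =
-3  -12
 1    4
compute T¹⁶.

[[-3, -12], [1, 4]]

T² = T (a projection; rank 1, trace 1), so T¹⁶ = T.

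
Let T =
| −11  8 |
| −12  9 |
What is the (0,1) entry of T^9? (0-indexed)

tr T = −2 and det T = −3, so the characteristic polynomial is λ² − (−2)λ + (−3) with roots −3 and 1.
Eigenvectors give P = [[1, −2], [1, −3]] with P⁻¹ = [[3, −2], [1, −1]], and T = P·diag(−3, 1)·P⁻¹.
Then T^9 = P·diag(−19683, 1)·P⁻¹ = [[−19683, −2], [−19683, −3]] · [[3, −2], [1, −1]] = [[−59051, 39368], [−59052, 39369]].

39368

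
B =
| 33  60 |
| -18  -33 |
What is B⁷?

[[24057, 43740], [-13122, -24057]]

tr B = 0 and det B = -9, so the characteristic polynomial is λ² − (0)λ + (-9) with roots -3 and 3.
Eigenvectors give P = [[5, 2], [-3, -1]] with P⁻¹ = [[-1, -2], [3, 5]], and B = P·diag(-3, 3)·P⁻¹.
Then B⁷ = P·diag(-2187, 2187)·P⁻¹ = [[-10935, 4374], [6561, -2187]] · [[-1, -2], [3, 5]] = [[24057, 43740], [-13122, -24057]].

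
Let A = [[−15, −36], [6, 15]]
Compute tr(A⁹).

0

tr A = 0 and det A = −9, so the characteristic polynomial is λ² − (0)λ + (−9) with roots −3 and 3.
Eigenvectors give P = [[3, −2], [−1, 1]] with P⁻¹ = [[1, 2], [1, 3]], and A = P·diag(−3, 3)·P⁻¹.
Then A⁹ = P·diag(−19683, 19683)·P⁻¹ = [[−59049, −39366], [19683, 19683]] · [[1, 2], [1, 3]] = [[−98415, −236196], [39366, 98415]].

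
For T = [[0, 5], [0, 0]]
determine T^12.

[[0, 0], [0, 0]]

T is strictly triangular, hence nilpotent: T^2 = 0, so T^12 = 0.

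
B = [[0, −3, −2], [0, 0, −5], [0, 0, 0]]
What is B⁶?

[[0, 0, 0], [0, 0, 0], [0, 0, 0]]

B is strictly triangular, hence nilpotent: B³ = 0, so B⁶ = 0.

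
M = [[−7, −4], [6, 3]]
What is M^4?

tr M = −4 and det M = 3, so the characteristic polynomial is λ² − (−4)λ + (3) with roots −1 and −3.
Eigenvectors give P = [[−2, −1], [3, 1]] with P⁻¹ = [[1, 1], [−3, −2]], and M = P·diag(−1, −3)·P⁻¹.
Then M^4 = P·diag(1, 81)·P⁻¹ = [[−2, −81], [3, 81]] · [[1, 1], [−3, −2]] = [[241, 160], [−240, −159]].

[[241, 160], [−240, −159]]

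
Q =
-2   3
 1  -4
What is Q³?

[[-32, 93], [31, -94]]

Q² = [[7, -18], [-6, 19]]
Q³ = [[-32, 93], [31, -94]]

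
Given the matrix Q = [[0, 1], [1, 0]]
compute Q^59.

[[0, 1], [1, 0]]

Q² = I (check: tr Q = 0 and det Q = -1), so Q^59 = Q since 59 is odd.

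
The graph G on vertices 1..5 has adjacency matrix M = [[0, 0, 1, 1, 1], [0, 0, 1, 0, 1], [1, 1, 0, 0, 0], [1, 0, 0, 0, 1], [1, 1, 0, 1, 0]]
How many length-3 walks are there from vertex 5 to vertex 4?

4

The number of length-3 walks from vertex 5 to vertex 4 is entry (5,4) of M³, where M is the adjacency matrix.
M² = [[3, 2, 0, 1, 1], [2, 2, 0, 1, 0], [0, 0, 2, 1, 2], [1, 1, 1, 2, 1], [1, 0, 2, 1, 3]]
M³ = [[2, 1, 5, 4, 6], [1, 0, 4, 2, 5], [5, 4, 0, 2, 1], [4, 2, 2, 2, 4], [6, 5, 1, 4, 2]]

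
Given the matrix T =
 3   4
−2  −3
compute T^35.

T² = I (check: tr T = 0 and det T = −1), so T^35 = T since 35 is odd.

[[3, 4], [−2, −3]]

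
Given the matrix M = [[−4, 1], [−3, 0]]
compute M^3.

M^2 = [[13, −4], [12, −3]]
M^3 = [[−40, 13], [−39, 12]]

[[−40, 13], [−39, 12]]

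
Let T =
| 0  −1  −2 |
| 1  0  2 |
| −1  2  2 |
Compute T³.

[[2, −13, −22], [1, 6, 14], [−5, 20, 30]]

T² = [[1, −4, −6], [−2, 3, 2], [0, 5, 10]]
T³ = [[2, −13, −22], [1, 6, 14], [−5, 20, 30]]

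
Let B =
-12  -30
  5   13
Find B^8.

tr B = 1 and det B = -6, so the characteristic polynomial is λ² − (1)λ + (-6) with roots 3 and -2.
Eigenvectors give P = [[-2, 3], [1, -1]] with P⁻¹ = [[1, 3], [1, 2]], and B = P·diag(3, -2)·P⁻¹.
Then B^8 = P·diag(6561, 256)·P⁻¹ = [[-13122, 768], [6561, -256]] · [[1, 3], [1, 2]] = [[-12354, -37830], [6305, 19171]].

[[-12354, -37830], [6305, 19171]]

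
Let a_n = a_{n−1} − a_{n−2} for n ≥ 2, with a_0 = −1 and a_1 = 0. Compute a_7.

0

With companion matrix T = [[1, −1], [1, 0]], [a_n, a_{n−1}]ᵀ = T·[a_{n−1}, a_{n−2}]ᵀ, so [a_7, a_6]ᵀ = T⁶·[a_1, a_0]ᵀ.
T⁶ = [[1, 0], [0, 1]], giving [a_7, a_6]ᵀ = [[0], [−1]].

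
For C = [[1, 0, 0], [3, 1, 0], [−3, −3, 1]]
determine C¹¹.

[[1, 0, 0], [33, 1, 0], [−528, −33, 1]]

C = I + N where N = [[0, 0, 0], [3, 0, 0], [−3, −3, 0]] is strictly lower-triangular, so N³ = 0.
(I + N)¹¹ = I + 11·N + 55·N² = [[1, 0, 0], [33, 1, 0], [−528, −33, 1]].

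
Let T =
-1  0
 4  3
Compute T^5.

tr T = 2 and det T = -3, so the characteristic polynomial is λ² − (2)λ + (-3) with roots 3 and -1.
Eigenvectors give P = [[0, 1], [1, -1]] with P⁻¹ = [[1, 1], [1, 0]], and T = P·diag(3, -1)·P⁻¹.
Then T^5 = P·diag(243, -1)·P⁻¹ = [[0, -1], [243, 1]] · [[1, 1], [1, 0]] = [[-1, 0], [244, 243]].

[[-1, 0], [244, 243]]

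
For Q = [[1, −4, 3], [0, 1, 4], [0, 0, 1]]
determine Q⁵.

[[1, −20, −145], [0, 1, 20], [0, 0, 1]]

Q = I + N where N = [[0, −4, 3], [0, 0, 4], [0, 0, 0]] is strictly upper-triangular, so N³ = 0.
(I + N)⁵ = I + 5·N + 10·N² = [[1, −20, −145], [0, 1, 20], [0, 0, 1]].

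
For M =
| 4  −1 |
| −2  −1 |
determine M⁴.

M² = [[18, −3], [−6, 3]]
M³ = [[78, −15], [−30, 3]]
M⁴ = [[342, −63], [−126, 27]]

[[342, −63], [−126, 27]]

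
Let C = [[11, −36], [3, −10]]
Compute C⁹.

tr C = 1 and det C = −2, so the characteristic polynomial is λ² − (1)λ + (−2) with roots 2 and −1.
Eigenvectors give P = [[4, 3], [1, 1]] with P⁻¹ = [[1, −3], [−1, 4]], and C = P·diag(2, −1)·P⁻¹.
Then C⁹ = P·diag(512, −1)·P⁻¹ = [[2048, −3], [512, −1]] · [[1, −3], [−1, 4]] = [[2051, −6156], [513, −1540]].

[[2051, −6156], [513, −1540]]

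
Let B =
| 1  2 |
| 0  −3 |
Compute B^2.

[[1, −4], [0, 9]]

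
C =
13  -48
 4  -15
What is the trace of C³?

tr C = -2 and det C = -3, so the characteristic polynomial is λ² − (-2)λ + (-3) with roots -3 and 1.
Eigenvectors give P = [[3, 4], [1, 1]] with P⁻¹ = [[-1, 4], [1, -3]], and C = P·diag(-3, 1)·P⁻¹.
Then C³ = P·diag(-27, 1)·P⁻¹ = [[-81, 4], [-27, 1]] · [[-1, 4], [1, -3]] = [[85, -336], [28, -111]].

-26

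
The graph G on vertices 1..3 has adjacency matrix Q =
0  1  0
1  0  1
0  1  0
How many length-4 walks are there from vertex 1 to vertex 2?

0

The number of length-4 walks from vertex 1 to vertex 2 is entry (1,2) of Q^4, where Q is the adjacency matrix.
Q^2 = [[1, 0, 1], [0, 2, 0], [1, 0, 1]]
Q^3 = [[0, 2, 0], [2, 0, 2], [0, 2, 0]]
Q^4 = [[2, 0, 2], [0, 4, 0], [2, 0, 2]]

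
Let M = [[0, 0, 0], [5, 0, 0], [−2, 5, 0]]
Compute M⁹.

M is strictly triangular, hence nilpotent: M³ = 0, so M⁹ = 0.

[[0, 0, 0], [0, 0, 0], [0, 0, 0]]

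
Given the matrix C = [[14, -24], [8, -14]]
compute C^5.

tr C = 0 and det C = -4, so the characteristic polynomial is λ² − (0)λ + (-4) with roots -2 and 2.
Eigenvectors give P = [[-3, 2], [-2, 1]] with P⁻¹ = [[1, -2], [2, -3]], and C = P·diag(-2, 2)·P⁻¹.
Then C^5 = P·diag(-32, 32)·P⁻¹ = [[96, 64], [64, 32]] · [[1, -2], [2, -3]] = [[224, -384], [128, -224]].

[[224, -384], [128, -224]]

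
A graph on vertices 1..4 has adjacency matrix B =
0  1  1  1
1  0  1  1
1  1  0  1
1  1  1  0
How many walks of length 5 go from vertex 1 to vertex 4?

The number of length-5 walks from vertex 1 to vertex 4 is entry (1,4) of B⁵, where B is the adjacency matrix.
B² = [[3, 2, 2, 2], [2, 3, 2, 2], [2, 2, 3, 2], [2, 2, 2, 3]]
B³ = [[6, 7, 7, 7], [7, 6, 7, 7], [7, 7, 6, 7], [7, 7, 7, 6]]
B⁴ = [[21, 20, 20, 20], [20, 21, 20, 20], [20, 20, 21, 20], [20, 20, 20, 21]]
B⁵ = [[60, 61, 61, 61], [61, 60, 61, 61], [61, 61, 60, 61], [61, 61, 61, 60]]

61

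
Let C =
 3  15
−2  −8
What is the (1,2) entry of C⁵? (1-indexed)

3165

tr C = −5 and det C = 6, so the characteristic polynomial is λ² − (−5)λ + (6) with roots −3 and −2.
Eigenvectors give P = [[−5, −3], [2, 1]] with P⁻¹ = [[1, 3], [−2, −5]], and C = P·diag(−3, −2)·P⁻¹.
Then C⁵ = P·diag(−243, −32)·P⁻¹ = [[1215, 96], [−486, −32]] · [[1, 3], [−2, −5]] = [[1023, 3165], [−422, −1298]].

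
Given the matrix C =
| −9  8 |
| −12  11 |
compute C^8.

tr C = 2 and det C = −3, so the characteristic polynomial is λ² − (2)λ + (−3) with roots −1 and 3.
Eigenvectors give P = [[−1, 2], [−1, 3]] with P⁻¹ = [[−3, 2], [−1, 1]], and C = P·diag(−1, 3)·P⁻¹.
Then C^8 = P·diag(1, 6561)·P⁻¹ = [[−1, 13122], [−1, 19683]] · [[−3, 2], [−1, 1]] = [[−13119, 13120], [−19680, 19681]].

[[−13119, 13120], [−19680, 19681]]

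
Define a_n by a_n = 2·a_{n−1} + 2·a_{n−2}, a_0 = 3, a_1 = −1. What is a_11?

21856

With companion matrix A = [[2, 2], [1, 0]], [a_n, a_{n−1}]ᵀ = A·[a_{n−1}, a_{n−2}]ᵀ, so [a_11, a_10]ᵀ = A¹⁰·[a_1, a_0]ᵀ.
A¹⁰ = [[18272, 13376], [6688, 4896]], giving [a_11, a_10]ᵀ = [[21856], [8000]].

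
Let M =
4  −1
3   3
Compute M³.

M² = [[13, −7], [21, 6]]
M³ = [[31, −34], [102, −3]]

[[31, −34], [102, −3]]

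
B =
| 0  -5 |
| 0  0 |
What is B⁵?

B is strictly triangular, hence nilpotent: B² = 0, so B⁵ = 0.

[[0, 0], [0, 0]]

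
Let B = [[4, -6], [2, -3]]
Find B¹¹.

B² = B (a projection; rank 1, trace 1), so B¹¹ = B.

[[4, -6], [2, -3]]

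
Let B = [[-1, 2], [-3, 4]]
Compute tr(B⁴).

17

tr B = 3 and det B = 2, so the characteristic polynomial is λ² − (3)λ + (2) with roots 2 and 1.
Eigenvectors give P = [[2, -1], [3, -1]] with P⁻¹ = [[-1, 1], [-3, 2]], and B = P·diag(2, 1)·P⁻¹.
Then B⁴ = P·diag(16, 1)·P⁻¹ = [[32, -1], [48, -1]] · [[-1, 1], [-3, 2]] = [[-29, 30], [-45, 46]].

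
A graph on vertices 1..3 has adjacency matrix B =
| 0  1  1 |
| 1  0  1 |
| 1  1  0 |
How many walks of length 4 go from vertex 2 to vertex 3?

The number of length-4 walks from vertex 2 to vertex 3 is entry (2,3) of B⁴, where B is the adjacency matrix.
B² = [[2, 1, 1], [1, 2, 1], [1, 1, 2]]
B³ = [[2, 3, 3], [3, 2, 3], [3, 3, 2]]
B⁴ = [[6, 5, 5], [5, 6, 5], [5, 5, 6]]

5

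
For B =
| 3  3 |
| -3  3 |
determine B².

[[0, 18], [-18, 0]]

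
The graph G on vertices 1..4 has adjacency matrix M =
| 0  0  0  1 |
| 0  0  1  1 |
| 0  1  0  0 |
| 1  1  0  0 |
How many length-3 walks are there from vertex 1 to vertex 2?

0

The number of length-3 walks from vertex 1 to vertex 2 is entry (1,2) of M³, where M is the adjacency matrix.
M² = [[1, 1, 0, 0], [1, 2, 0, 0], [0, 0, 1, 1], [0, 0, 1, 2]]
M³ = [[0, 0, 1, 2], [0, 0, 2, 3], [1, 2, 0, 0], [2, 3, 0, 0]]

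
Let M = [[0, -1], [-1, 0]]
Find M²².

[[1, 0], [0, 1]]

M² = I (check: tr M = 0 and det M = -1), so M²² = I since 22 is even.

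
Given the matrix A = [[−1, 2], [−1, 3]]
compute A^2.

[[−1, 4], [−2, 7]]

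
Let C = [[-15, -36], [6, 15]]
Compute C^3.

[[-135, -324], [54, 135]]

tr C = 0 and det C = -9, so the characteristic polynomial is λ² − (0)λ + (-9) with roots -3 and 3.
Eigenvectors give P = [[-3, -2], [1, 1]] with P⁻¹ = [[-1, -2], [1, 3]], and C = P·diag(-3, 3)·P⁻¹.
Then C^3 = P·diag(-27, 27)·P⁻¹ = [[81, -54], [-27, 27]] · [[-1, -2], [1, 3]] = [[-135, -324], [54, 135]].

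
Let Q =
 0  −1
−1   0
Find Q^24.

Q² = I (check: tr Q = 0 and det Q = −1), so Q^24 = I since 24 is even.

[[1, 0], [0, 1]]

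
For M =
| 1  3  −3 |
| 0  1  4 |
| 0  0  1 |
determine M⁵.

[[1, 15, 105], [0, 1, 20], [0, 0, 1]]

M = I + N where N = [[0, 3, −3], [0, 0, 4], [0, 0, 0]] is strictly upper-triangular, so N³ = 0.
(I + N)⁵ = I + 5·N + 10·N² = [[1, 15, 105], [0, 1, 20], [0, 0, 1]].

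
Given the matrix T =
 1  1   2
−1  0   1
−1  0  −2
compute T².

[[−2, 1, −1], [−2, −1, −4], [1, −1, 2]]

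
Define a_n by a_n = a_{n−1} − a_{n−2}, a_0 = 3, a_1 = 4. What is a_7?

4

With companion matrix T = [[1, −1], [1, 0]], [a_n, a_{n−1}]ᵀ = T·[a_{n−1}, a_{n−2}]ᵀ, so [a_7, a_6]ᵀ = T⁶·[a_1, a_0]ᵀ.
T⁶ = [[1, 0], [0, 1]], giving [a_7, a_6]ᵀ = [[4], [3]].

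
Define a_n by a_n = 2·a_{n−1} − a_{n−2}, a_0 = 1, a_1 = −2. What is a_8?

With companion matrix M = [[2, −1], [1, 0]], [a_n, a_{n−1}]ᵀ = M·[a_{n−1}, a_{n−2}]ᵀ, so [a_8, a_7]ᵀ = M⁷·[a_1, a_0]ᵀ.
M⁷ = [[8, −7], [7, −6]], giving [a_8, a_7]ᵀ = [[−23], [−20]].

−23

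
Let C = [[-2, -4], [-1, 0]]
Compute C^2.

[[8, 8], [2, 4]]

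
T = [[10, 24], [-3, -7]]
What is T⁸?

tr T = 3 and det T = 2, so the characteristic polynomial is λ² − (3)λ + (2) with roots 2 and 1.
Eigenvectors give P = [[-3, -8], [1, 3]] with P⁻¹ = [[-3, -8], [1, 3]], and T = P·diag(2, 1)·P⁻¹.
Then T⁸ = P·diag(256, 1)·P⁻¹ = [[-768, -8], [256, 3]] · [[-3, -8], [1, 3]] = [[2296, 6120], [-765, -2039]].

[[2296, 6120], [-765, -2039]]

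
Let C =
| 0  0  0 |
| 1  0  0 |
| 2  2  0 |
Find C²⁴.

[[0, 0, 0], [0, 0, 0], [0, 0, 0]]

C is strictly triangular, hence nilpotent: C³ = 0, so C²⁴ = 0.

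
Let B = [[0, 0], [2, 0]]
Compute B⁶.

[[0, 0], [0, 0]]

B is strictly triangular, hence nilpotent: B² = 0, so B⁶ = 0.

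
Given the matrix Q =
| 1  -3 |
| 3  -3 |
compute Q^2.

[[-8, 6], [-6, 0]]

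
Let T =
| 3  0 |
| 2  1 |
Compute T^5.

[[243, 0], [242, 1]]

tr T = 4 and det T = 3, so the characteristic polynomial is λ² − (4)λ + (3) with roots 3 and 1.
Eigenvectors give P = [[1, 0], [1, -1]] with P⁻¹ = [[1, 0], [1, -1]], and T = P·diag(3, 1)·P⁻¹.
Then T^5 = P·diag(243, 1)·P⁻¹ = [[243, 0], [243, -1]] · [[1, 0], [1, -1]] = [[243, 0], [242, 1]].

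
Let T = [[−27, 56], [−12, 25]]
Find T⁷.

tr T = −2 and det T = −3, so the characteristic polynomial is λ² − (−2)λ + (−3) with roots −3 and 1.
Eigenvectors give P = [[7, 2], [3, 1]] with P⁻¹ = [[1, −2], [−3, 7]], and T = P·diag(−3, 1)·P⁻¹.
Then T⁷ = P·diag(−2187, 1)·P⁻¹ = [[−15309, 2], [−6561, 1]] · [[1, −2], [−3, 7]] = [[−15315, 30632], [−6564, 13129]].

[[−15315, 30632], [−6564, 13129]]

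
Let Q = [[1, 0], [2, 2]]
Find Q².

[[1, 0], [6, 4]]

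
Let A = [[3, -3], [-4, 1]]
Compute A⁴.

A² = [[21, -12], [-16, 13]]
A³ = [[111, -75], [-100, 61]]
A⁴ = [[633, -408], [-544, 361]]

[[633, -408], [-544, 361]]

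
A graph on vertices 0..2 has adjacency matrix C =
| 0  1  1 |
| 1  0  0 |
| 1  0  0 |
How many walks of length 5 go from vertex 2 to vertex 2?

The number of length-5 walks from vertex 2 to vertex 2 is entry (2,2) of C⁵, where C is the adjacency matrix.
C² = [[2, 0, 0], [0, 1, 1], [0, 1, 1]]
C³ = [[0, 2, 2], [2, 0, 0], [2, 0, 0]]
C⁴ = [[4, 0, 0], [0, 2, 2], [0, 2, 2]]
C⁵ = [[0, 4, 4], [4, 0, 0], [4, 0, 0]]

0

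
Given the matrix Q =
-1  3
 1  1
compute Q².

[[4, 0], [0, 4]]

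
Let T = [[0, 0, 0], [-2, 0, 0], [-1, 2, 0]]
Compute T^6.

[[0, 0, 0], [0, 0, 0], [0, 0, 0]]

T is strictly triangular, hence nilpotent: T^3 = 0, so T^6 = 0.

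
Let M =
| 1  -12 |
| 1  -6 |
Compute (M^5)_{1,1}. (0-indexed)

-876

tr M = -5 and det M = 6, so the characteristic polynomial is λ² − (-5)λ + (6) with roots -3 and -2.
Eigenvectors give P = [[-3, -4], [-1, -1]] with P⁻¹ = [[1, -4], [-1, 3]], and M = P·diag(-3, -2)·P⁻¹.
Then M^5 = P·diag(-243, -32)·P⁻¹ = [[729, 128], [243, 32]] · [[1, -4], [-1, 3]] = [[601, -2532], [211, -876]].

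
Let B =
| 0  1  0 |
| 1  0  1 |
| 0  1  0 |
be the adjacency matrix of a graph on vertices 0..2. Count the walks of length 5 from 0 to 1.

4

The number of length-5 walks from vertex 0 to vertex 1 is entry (0,1) of B⁵, where B is the adjacency matrix.
B² = [[1, 0, 1], [0, 2, 0], [1, 0, 1]]
B³ = [[0, 2, 0], [2, 0, 2], [0, 2, 0]]
B⁴ = [[2, 0, 2], [0, 4, 0], [2, 0, 2]]
B⁵ = [[0, 4, 0], [4, 0, 4], [0, 4, 0]]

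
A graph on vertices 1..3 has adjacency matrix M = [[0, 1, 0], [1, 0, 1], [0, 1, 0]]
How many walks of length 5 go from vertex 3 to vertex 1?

0

The number of length-5 walks from vertex 3 to vertex 1 is entry (3,1) of M^5, where M is the adjacency matrix.
M^2 = [[1, 0, 1], [0, 2, 0], [1, 0, 1]]
M^3 = [[0, 2, 0], [2, 0, 2], [0, 2, 0]]
M^4 = [[2, 0, 2], [0, 4, 0], [2, 0, 2]]
M^5 = [[0, 4, 0], [4, 0, 4], [0, 4, 0]]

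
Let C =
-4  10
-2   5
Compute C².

C² = C (a projection; rank 1, trace 1), so C² = C.

[[-4, 10], [-2, 5]]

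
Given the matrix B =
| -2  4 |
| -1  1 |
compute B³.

B² = [[0, -4], [1, -3]]
B³ = [[4, -4], [1, 1]]

[[4, -4], [1, 1]]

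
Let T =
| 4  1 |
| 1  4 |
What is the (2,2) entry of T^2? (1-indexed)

17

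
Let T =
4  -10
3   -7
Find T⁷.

[[634, -1270], [381, -763]]

tr T = -3 and det T = 2, so the characteristic polynomial is λ² − (-3)λ + (2) with roots -2 and -1.
Eigenvectors give P = [[-5, -2], [-3, -1]] with P⁻¹ = [[1, -2], [-3, 5]], and T = P·diag(-2, -1)·P⁻¹.
Then T⁷ = P·diag(-128, -1)·P⁻¹ = [[640, 2], [384, 1]] · [[1, -2], [-3, 5]] = [[634, -1270], [381, -763]].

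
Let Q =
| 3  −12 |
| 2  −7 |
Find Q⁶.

[[−1455, 4368], [−728, 2185]]

tr Q = −4 and det Q = 3, so the characteristic polynomial is λ² − (−4)λ + (3) with roots −3 and −1.
Eigenvectors give P = [[−2, 3], [−1, 1]] with P⁻¹ = [[1, −3], [1, −2]], and Q = P·diag(−3, −1)·P⁻¹.
Then Q⁶ = P·diag(729, 1)·P⁻¹ = [[−1458, 3], [−729, 1]] · [[1, −3], [1, −2]] = [[−1455, 4368], [−728, 2185]].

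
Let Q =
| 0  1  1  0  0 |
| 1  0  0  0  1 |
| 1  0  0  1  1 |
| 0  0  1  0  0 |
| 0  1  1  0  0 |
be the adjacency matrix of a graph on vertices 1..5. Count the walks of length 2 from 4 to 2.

0

The number of length-2 walks from vertex 4 to vertex 2 is entry (4,2) of Q², where Q is the adjacency matrix.
Q² = [[2, 0, 0, 1, 2], [0, 2, 2, 0, 0], [0, 2, 3, 0, 0], [1, 0, 0, 1, 1], [2, 0, 0, 1, 2]]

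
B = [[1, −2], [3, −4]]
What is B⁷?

tr B = −3 and det B = 2, so the characteristic polynomial is λ² − (−3)λ + (2) with roots −2 and −1.
Eigenvectors give P = [[−2, 1], [−3, 1]] with P⁻¹ = [[1, −1], [3, −2]], and B = P·diag(−2, −1)·P⁻¹.
Then B⁷ = P·diag(−128, −1)·P⁻¹ = [[256, −1], [384, −1]] · [[1, −1], [3, −2]] = [[253, −254], [381, −382]].

[[253, −254], [381, −382]]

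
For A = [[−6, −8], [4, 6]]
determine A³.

[[−24, −32], [16, 24]]

tr A = 0 and det A = −4, so the characteristic polynomial is λ² − (0)λ + (−4) with roots 2 and −2.
Eigenvectors give P = [[1, −2], [−1, 1]] with P⁻¹ = [[−1, −2], [−1, −1]], and A = P·diag(2, −2)·P⁻¹.
Then A³ = P·diag(8, −8)·P⁻¹ = [[8, 16], [−8, −8]] · [[−1, −2], [−1, −1]] = [[−24, −32], [16, 24]].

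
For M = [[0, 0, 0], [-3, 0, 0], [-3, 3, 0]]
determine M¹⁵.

[[0, 0, 0], [0, 0, 0], [0, 0, 0]]

M is strictly triangular, hence nilpotent: M³ = 0, so M¹⁵ = 0.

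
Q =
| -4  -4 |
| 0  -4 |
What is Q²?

[[16, 32], [0, 16]]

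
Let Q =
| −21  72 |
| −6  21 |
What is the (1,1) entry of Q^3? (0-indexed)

189

tr Q = 0 and det Q = −9, so the characteristic polynomial is λ² − (0)λ + (−9) with roots −3 and 3.
Eigenvectors give P = [[4, 3], [1, 1]] with P⁻¹ = [[1, −3], [−1, 4]], and Q = P·diag(−3, 3)·P⁻¹.
Then Q^3 = P·diag(−27, 27)·P⁻¹ = [[−108, 81], [−27, 27]] · [[1, −3], [−1, 4]] = [[−189, 648], [−54, 189]].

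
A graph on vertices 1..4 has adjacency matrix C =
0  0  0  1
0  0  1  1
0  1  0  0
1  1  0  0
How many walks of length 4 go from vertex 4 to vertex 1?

0

The number of length-4 walks from vertex 4 to vertex 1 is entry (4,1) of C⁴, where C is the adjacency matrix.
C² = [[1, 1, 0, 0], [1, 2, 0, 0], [0, 0, 1, 1], [0, 0, 1, 2]]
C³ = [[0, 0, 1, 2], [0, 0, 2, 3], [1, 2, 0, 0], [2, 3, 0, 0]]
C⁴ = [[2, 3, 0, 0], [3, 5, 0, 0], [0, 0, 2, 3], [0, 0, 3, 5]]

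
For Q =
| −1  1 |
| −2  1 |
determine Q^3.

[[1, −1], [2, −1]]

Q^2 = [[−1, 0], [0, −1]]
Q^3 = [[1, −1], [2, −1]]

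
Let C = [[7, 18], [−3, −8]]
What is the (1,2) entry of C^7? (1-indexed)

774

tr C = −1 and det C = −2, so the characteristic polynomial is λ² − (−1)λ + (−2) with roots −2 and 1.
Eigenvectors give P = [[−2, 3], [1, −1]] with P⁻¹ = [[1, 3], [1, 2]], and C = P·diag(−2, 1)·P⁻¹.
Then C^7 = P·diag(−128, 1)·P⁻¹ = [[256, 3], [−128, −1]] · [[1, 3], [1, 2]] = [[259, 774], [−129, −386]].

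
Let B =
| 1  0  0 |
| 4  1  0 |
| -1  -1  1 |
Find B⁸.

[[1, 0, 0], [32, 1, 0], [-120, -8, 1]]

B = I + N where N = [[0, 0, 0], [4, 0, 0], [-1, -1, 0]] is strictly lower-triangular, so N³ = 0.
(I + N)⁸ = I + 8·N + 28·N² = [[1, 0, 0], [32, 1, 0], [-120, -8, 1]].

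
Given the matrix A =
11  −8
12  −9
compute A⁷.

tr A = 2 and det A = −3, so the characteristic polynomial is λ² − (2)λ + (−3) with roots 3 and −1.
Eigenvectors give P = [[1, 2], [1, 3]] with P⁻¹ = [[3, −2], [−1, 1]], and A = P·diag(3, −1)·P⁻¹.
Then A⁷ = P·diag(2187, −1)·P⁻¹ = [[2187, −2], [2187, −3]] · [[3, −2], [−1, 1]] = [[6563, −4376], [6564, −4377]].

[[6563, −4376], [6564, −4377]]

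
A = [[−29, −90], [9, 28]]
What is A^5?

tr A = −1 and det A = −2, so the characteristic polynomial is λ² − (−1)λ + (−2) with roots −2 and 1.
Eigenvectors give P = [[10, −3], [−3, 1]] with P⁻¹ = [[1, 3], [3, 10]], and A = P·diag(−2, 1)·P⁻¹.
Then A^5 = P·diag(−32, 1)·P⁻¹ = [[−320, −3], [96, 1]] · [[1, 3], [3, 10]] = [[−329, −990], [99, 298]].

[[−329, −990], [99, 298]]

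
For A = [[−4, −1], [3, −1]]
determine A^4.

A^2 = [[13, 5], [−15, −2]]
A^3 = [[−37, −18], [54, 17]]
A^4 = [[94, 55], [−165, −71]]

[[94, 55], [−165, −71]]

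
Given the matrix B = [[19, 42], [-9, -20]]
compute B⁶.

[[-377, -882], [189, 442]]

tr B = -1 and det B = -2, so the characteristic polynomial is λ² − (-1)λ + (-2) with roots -2 and 1.
Eigenvectors give P = [[-2, 7], [1, -3]] with P⁻¹ = [[3, 7], [1, 2]], and B = P·diag(-2, 1)·P⁻¹.
Then B⁶ = P·diag(64, 1)·P⁻¹ = [[-128, 7], [64, -3]] · [[3, 7], [1, 2]] = [[-377, -882], [189, 442]].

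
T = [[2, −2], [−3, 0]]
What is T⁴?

[[124, −64], [−96, 60]]

T² = [[10, −4], [−6, 6]]
T³ = [[32, −20], [−30, 12]]
T⁴ = [[124, −64], [−96, 60]]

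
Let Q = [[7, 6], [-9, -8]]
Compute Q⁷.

tr Q = -1 and det Q = -2, so the characteristic polynomial is λ² − (-1)λ + (-2) with roots 1 and -2.
Eigenvectors give P = [[-1, -2], [1, 3]] with P⁻¹ = [[-3, -2], [1, 1]], and Q = P·diag(1, -2)·P⁻¹.
Then Q⁷ = P·diag(1, -128)·P⁻¹ = [[-1, 256], [1, -384]] · [[-3, -2], [1, 1]] = [[259, 258], [-387, -386]].

[[259, 258], [-387, -386]]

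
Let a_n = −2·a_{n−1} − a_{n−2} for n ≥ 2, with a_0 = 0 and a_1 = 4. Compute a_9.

With companion matrix C = [[−2, −1], [1, 0]], [a_n, a_{n−1}]ᵀ = C·[a_{n−1}, a_{n−2}]ᵀ, so [a_9, a_8]ᵀ = C^8·[a_1, a_0]ᵀ.
C^8 = [[9, 8], [−8, −7]], giving [a_9, a_8]ᵀ = [[36], [−32]].

36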